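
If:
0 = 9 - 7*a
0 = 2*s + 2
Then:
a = 9/7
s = -1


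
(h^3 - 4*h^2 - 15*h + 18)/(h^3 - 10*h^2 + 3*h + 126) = (h - 1)/(h - 7)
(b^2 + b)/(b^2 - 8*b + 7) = b*(b + 1)/(b^2 - 8*b + 7)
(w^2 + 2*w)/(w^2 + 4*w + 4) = w/(w + 2)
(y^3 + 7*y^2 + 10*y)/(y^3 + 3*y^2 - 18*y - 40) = y/(y - 4)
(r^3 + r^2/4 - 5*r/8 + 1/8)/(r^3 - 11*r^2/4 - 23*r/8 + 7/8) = (2*r - 1)/(2*r - 7)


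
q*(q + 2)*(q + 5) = q^3 + 7*q^2 + 10*q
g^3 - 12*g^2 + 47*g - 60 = (g - 5)*(g - 4)*(g - 3)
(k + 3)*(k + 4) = k^2 + 7*k + 12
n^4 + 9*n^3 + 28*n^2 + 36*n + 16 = (n + 1)*(n + 2)^2*(n + 4)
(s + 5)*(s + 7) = s^2 + 12*s + 35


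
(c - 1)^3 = c^3 - 3*c^2 + 3*c - 1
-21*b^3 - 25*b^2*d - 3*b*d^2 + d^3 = (-7*b + d)*(b + d)*(3*b + d)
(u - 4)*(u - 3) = u^2 - 7*u + 12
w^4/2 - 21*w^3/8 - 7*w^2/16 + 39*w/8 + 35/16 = (w/2 + 1/2)*(w - 5)*(w - 7/4)*(w + 1/2)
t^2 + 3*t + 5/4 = (t + 1/2)*(t + 5/2)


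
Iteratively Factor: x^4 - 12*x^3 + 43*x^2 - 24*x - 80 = (x - 4)*(x^3 - 8*x^2 + 11*x + 20) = (x - 4)*(x + 1)*(x^2 - 9*x + 20) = (x - 4)^2*(x + 1)*(x - 5)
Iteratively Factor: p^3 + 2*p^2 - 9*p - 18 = (p - 3)*(p^2 + 5*p + 6) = (p - 3)*(p + 3)*(p + 2)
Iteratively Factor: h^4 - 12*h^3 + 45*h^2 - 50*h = (h - 5)*(h^3 - 7*h^2 + 10*h) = h*(h - 5)*(h^2 - 7*h + 10) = h*(h - 5)^2*(h - 2)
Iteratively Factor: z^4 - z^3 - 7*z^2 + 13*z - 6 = (z - 1)*(z^3 - 7*z + 6) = (z - 1)*(z + 3)*(z^2 - 3*z + 2) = (z - 1)^2*(z + 3)*(z - 2)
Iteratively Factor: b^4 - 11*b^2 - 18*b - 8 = (b + 2)*(b^3 - 2*b^2 - 7*b - 4) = (b + 1)*(b + 2)*(b^2 - 3*b - 4) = (b - 4)*(b + 1)*(b + 2)*(b + 1)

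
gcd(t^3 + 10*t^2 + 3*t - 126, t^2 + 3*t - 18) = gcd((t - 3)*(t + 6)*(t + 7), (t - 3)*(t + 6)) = t^2 + 3*t - 18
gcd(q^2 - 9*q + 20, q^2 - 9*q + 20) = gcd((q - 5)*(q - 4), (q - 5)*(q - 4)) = q^2 - 9*q + 20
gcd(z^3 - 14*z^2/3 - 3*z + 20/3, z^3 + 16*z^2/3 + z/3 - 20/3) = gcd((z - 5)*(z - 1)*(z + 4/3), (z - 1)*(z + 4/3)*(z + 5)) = z^2 + z/3 - 4/3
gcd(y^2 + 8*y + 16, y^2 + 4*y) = y + 4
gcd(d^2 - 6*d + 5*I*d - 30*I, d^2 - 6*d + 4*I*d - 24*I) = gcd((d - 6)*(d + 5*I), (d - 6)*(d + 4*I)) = d - 6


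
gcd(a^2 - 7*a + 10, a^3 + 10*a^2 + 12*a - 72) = a - 2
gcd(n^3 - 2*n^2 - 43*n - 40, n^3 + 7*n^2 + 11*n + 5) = n^2 + 6*n + 5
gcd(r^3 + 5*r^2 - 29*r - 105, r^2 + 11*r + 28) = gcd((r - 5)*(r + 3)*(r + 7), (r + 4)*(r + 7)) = r + 7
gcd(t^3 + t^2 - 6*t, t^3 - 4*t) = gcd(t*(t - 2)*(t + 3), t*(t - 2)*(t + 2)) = t^2 - 2*t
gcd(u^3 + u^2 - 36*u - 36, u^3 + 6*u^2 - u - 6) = u^2 + 7*u + 6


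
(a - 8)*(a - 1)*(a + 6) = a^3 - 3*a^2 - 46*a + 48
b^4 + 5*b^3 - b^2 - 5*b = b*(b - 1)*(b + 1)*(b + 5)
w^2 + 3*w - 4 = (w - 1)*(w + 4)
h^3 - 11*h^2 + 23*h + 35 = (h - 7)*(h - 5)*(h + 1)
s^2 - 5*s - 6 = (s - 6)*(s + 1)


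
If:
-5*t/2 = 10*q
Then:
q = -t/4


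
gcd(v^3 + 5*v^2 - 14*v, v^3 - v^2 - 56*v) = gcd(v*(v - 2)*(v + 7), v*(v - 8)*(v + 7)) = v^2 + 7*v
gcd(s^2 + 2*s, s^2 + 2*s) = s^2 + 2*s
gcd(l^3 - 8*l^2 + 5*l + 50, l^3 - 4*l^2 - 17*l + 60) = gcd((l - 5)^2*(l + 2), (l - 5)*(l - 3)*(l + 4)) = l - 5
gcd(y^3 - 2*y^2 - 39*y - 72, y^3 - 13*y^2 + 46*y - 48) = y - 8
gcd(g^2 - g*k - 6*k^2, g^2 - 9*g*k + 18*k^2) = g - 3*k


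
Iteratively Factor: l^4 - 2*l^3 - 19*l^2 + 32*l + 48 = (l - 4)*(l^3 + 2*l^2 - 11*l - 12) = (l - 4)*(l + 1)*(l^2 + l - 12) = (l - 4)*(l + 1)*(l + 4)*(l - 3)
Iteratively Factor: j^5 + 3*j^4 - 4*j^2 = (j + 2)*(j^4 + j^3 - 2*j^2) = j*(j + 2)*(j^3 + j^2 - 2*j) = j^2*(j + 2)*(j^2 + j - 2) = j^2*(j - 1)*(j + 2)*(j + 2)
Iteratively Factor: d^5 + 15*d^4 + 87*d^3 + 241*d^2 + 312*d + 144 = (d + 4)*(d^4 + 11*d^3 + 43*d^2 + 69*d + 36) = (d + 3)*(d + 4)*(d^3 + 8*d^2 + 19*d + 12) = (d + 3)^2*(d + 4)*(d^2 + 5*d + 4) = (d + 1)*(d + 3)^2*(d + 4)*(d + 4)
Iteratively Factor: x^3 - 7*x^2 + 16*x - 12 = (x - 2)*(x^2 - 5*x + 6) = (x - 3)*(x - 2)*(x - 2)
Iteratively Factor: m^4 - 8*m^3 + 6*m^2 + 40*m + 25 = (m - 5)*(m^3 - 3*m^2 - 9*m - 5) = (m - 5)*(m + 1)*(m^2 - 4*m - 5) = (m - 5)^2*(m + 1)*(m + 1)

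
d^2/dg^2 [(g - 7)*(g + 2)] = 2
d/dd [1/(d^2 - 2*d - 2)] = 2*(1 - d)/(-d^2 + 2*d + 2)^2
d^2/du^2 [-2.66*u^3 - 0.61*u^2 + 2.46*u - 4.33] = -15.96*u - 1.22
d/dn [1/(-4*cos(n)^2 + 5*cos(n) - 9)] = (5 - 8*cos(n))*sin(n)/(4*cos(n)^2 - 5*cos(n) + 9)^2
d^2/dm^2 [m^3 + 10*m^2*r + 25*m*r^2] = 6*m + 20*r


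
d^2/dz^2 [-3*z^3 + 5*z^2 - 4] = 10 - 18*z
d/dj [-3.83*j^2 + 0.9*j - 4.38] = 0.9 - 7.66*j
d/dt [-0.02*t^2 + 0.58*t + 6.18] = 0.58 - 0.04*t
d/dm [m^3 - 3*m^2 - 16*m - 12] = 3*m^2 - 6*m - 16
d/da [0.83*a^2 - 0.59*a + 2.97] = 1.66*a - 0.59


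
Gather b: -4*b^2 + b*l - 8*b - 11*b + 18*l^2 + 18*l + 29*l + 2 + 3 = -4*b^2 + b*(l - 19) + 18*l^2 + 47*l + 5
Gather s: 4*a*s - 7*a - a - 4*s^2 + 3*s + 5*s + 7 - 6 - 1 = -8*a - 4*s^2 + s*(4*a + 8)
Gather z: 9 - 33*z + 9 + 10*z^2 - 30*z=10*z^2 - 63*z + 18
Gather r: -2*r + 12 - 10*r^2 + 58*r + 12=-10*r^2 + 56*r + 24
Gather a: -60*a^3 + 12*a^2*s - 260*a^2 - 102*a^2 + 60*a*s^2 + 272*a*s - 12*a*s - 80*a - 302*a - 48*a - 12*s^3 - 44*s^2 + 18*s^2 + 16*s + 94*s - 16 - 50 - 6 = -60*a^3 + a^2*(12*s - 362) + a*(60*s^2 + 260*s - 430) - 12*s^3 - 26*s^2 + 110*s - 72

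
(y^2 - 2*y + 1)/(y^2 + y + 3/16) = 16*(y^2 - 2*y + 1)/(16*y^2 + 16*y + 3)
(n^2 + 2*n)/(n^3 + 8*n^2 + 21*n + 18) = n/(n^2 + 6*n + 9)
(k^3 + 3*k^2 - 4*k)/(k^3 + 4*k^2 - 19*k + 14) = k*(k + 4)/(k^2 + 5*k - 14)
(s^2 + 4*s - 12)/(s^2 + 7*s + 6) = (s - 2)/(s + 1)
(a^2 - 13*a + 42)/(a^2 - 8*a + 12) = (a - 7)/(a - 2)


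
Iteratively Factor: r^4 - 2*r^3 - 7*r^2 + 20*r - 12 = (r - 1)*(r^3 - r^2 - 8*r + 12) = (r - 2)*(r - 1)*(r^2 + r - 6) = (r - 2)^2*(r - 1)*(r + 3)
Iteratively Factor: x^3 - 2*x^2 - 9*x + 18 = (x - 2)*(x^2 - 9) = (x - 2)*(x + 3)*(x - 3)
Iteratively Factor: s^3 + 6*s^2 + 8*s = (s + 2)*(s^2 + 4*s) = (s + 2)*(s + 4)*(s)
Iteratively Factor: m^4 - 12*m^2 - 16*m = (m + 2)*(m^3 - 2*m^2 - 8*m) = (m - 4)*(m + 2)*(m^2 + 2*m) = m*(m - 4)*(m + 2)*(m + 2)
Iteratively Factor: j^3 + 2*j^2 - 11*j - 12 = (j + 4)*(j^2 - 2*j - 3) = (j + 1)*(j + 4)*(j - 3)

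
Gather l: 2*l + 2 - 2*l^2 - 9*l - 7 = -2*l^2 - 7*l - 5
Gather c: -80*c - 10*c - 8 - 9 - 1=-90*c - 18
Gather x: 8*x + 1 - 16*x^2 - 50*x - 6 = -16*x^2 - 42*x - 5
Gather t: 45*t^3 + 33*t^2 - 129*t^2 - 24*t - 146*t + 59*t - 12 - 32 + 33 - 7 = 45*t^3 - 96*t^2 - 111*t - 18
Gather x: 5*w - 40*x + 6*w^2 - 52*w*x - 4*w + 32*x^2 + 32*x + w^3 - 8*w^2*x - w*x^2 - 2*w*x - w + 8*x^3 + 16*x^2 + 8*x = w^3 + 6*w^2 + 8*x^3 + x^2*(48 - w) + x*(-8*w^2 - 54*w)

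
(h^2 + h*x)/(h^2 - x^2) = h/(h - x)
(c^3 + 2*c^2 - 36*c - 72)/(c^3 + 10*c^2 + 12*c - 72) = (c^2 - 4*c - 12)/(c^2 + 4*c - 12)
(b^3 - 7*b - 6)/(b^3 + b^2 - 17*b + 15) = (b^2 + 3*b + 2)/(b^2 + 4*b - 5)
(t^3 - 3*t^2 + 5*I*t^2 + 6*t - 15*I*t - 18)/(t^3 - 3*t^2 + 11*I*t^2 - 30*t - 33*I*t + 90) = (t - I)/(t + 5*I)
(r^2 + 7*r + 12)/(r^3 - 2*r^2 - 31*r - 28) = (r + 3)/(r^2 - 6*r - 7)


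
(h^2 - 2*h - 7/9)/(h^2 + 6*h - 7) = (h^2 - 2*h - 7/9)/(h^2 + 6*h - 7)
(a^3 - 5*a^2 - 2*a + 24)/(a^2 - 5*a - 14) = (a^2 - 7*a + 12)/(a - 7)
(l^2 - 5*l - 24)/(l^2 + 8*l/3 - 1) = 3*(l - 8)/(3*l - 1)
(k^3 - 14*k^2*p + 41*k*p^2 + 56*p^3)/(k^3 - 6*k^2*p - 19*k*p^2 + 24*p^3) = (-k^2 + 6*k*p + 7*p^2)/(-k^2 - 2*k*p + 3*p^2)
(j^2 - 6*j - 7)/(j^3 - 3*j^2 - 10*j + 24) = (j^2 - 6*j - 7)/(j^3 - 3*j^2 - 10*j + 24)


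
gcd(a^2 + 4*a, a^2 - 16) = a + 4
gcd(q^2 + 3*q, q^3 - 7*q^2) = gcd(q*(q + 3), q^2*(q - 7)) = q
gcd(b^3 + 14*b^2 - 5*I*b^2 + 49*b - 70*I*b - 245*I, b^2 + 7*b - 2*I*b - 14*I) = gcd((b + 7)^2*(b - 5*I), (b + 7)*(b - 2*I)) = b + 7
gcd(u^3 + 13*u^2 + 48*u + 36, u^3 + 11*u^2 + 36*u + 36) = u + 6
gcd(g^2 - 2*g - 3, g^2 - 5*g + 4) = 1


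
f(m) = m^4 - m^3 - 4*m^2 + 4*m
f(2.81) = 19.82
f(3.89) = 125.15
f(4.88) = 375.17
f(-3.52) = 133.49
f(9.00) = 5544.00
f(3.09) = 35.83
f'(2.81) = 46.58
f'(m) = 4*m^3 - 3*m^2 - 8*m + 4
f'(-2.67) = -72.16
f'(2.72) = 40.54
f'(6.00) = 712.00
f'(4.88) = 358.37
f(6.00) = 960.00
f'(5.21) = 446.57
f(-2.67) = 30.66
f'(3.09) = 68.65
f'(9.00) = 2605.00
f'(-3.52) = -179.47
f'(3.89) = 162.94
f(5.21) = 507.65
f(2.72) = 15.90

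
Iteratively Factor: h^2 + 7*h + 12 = (h + 4)*(h + 3)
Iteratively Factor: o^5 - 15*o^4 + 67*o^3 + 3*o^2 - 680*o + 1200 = (o - 4)*(o^4 - 11*o^3 + 23*o^2 + 95*o - 300) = (o - 5)*(o - 4)*(o^3 - 6*o^2 - 7*o + 60) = (o - 5)*(o - 4)^2*(o^2 - 2*o - 15) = (o - 5)*(o - 4)^2*(o + 3)*(o - 5)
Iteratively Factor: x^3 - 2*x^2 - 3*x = (x - 3)*(x^2 + x) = x*(x - 3)*(x + 1)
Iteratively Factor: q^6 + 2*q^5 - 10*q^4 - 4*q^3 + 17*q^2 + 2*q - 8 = (q - 2)*(q^5 + 4*q^4 - 2*q^3 - 8*q^2 + q + 4) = (q - 2)*(q + 1)*(q^4 + 3*q^3 - 5*q^2 - 3*q + 4) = (q - 2)*(q - 1)*(q + 1)*(q^3 + 4*q^2 - q - 4) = (q - 2)*(q - 1)*(q + 1)^2*(q^2 + 3*q - 4) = (q - 2)*(q - 1)*(q + 1)^2*(q + 4)*(q - 1)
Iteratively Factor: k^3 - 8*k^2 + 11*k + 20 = (k - 4)*(k^2 - 4*k - 5) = (k - 4)*(k + 1)*(k - 5)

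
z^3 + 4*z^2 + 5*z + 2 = (z + 1)^2*(z + 2)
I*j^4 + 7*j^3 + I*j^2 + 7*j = j*(j - 7*I)*(j + I)*(I*j + 1)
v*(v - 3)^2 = v^3 - 6*v^2 + 9*v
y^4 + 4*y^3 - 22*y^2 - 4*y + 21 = (y - 3)*(y - 1)*(y + 1)*(y + 7)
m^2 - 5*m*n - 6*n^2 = (m - 6*n)*(m + n)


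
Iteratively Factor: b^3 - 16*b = (b)*(b^2 - 16) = b*(b + 4)*(b - 4)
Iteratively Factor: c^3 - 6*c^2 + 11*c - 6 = (c - 3)*(c^2 - 3*c + 2) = (c - 3)*(c - 2)*(c - 1)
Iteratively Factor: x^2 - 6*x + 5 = (x - 5)*(x - 1)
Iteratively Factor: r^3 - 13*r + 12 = (r - 1)*(r^2 + r - 12) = (r - 1)*(r + 4)*(r - 3)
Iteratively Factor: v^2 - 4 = (v + 2)*(v - 2)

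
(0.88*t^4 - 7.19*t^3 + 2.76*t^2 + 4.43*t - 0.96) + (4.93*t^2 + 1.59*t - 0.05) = 0.88*t^4 - 7.19*t^3 + 7.69*t^2 + 6.02*t - 1.01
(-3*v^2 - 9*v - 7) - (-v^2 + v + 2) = -2*v^2 - 10*v - 9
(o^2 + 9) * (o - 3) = o^3 - 3*o^2 + 9*o - 27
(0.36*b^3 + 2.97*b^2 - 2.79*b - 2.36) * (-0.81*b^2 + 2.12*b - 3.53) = -0.2916*b^5 - 1.6425*b^4 + 7.2855*b^3 - 14.4873*b^2 + 4.8455*b + 8.3308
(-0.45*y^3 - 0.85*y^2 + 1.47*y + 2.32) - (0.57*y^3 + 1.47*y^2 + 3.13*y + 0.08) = -1.02*y^3 - 2.32*y^2 - 1.66*y + 2.24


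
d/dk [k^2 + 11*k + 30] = 2*k + 11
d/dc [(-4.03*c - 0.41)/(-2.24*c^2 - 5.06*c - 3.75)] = (-9.0272*c^2 - 1.8368*c + 13.0379)/(5.0176*c^4 + 22.6688*c^3 + 42.4036*c^2 + 37.95*c + 14.0625)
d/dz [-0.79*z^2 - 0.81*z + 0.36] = -1.58*z - 0.81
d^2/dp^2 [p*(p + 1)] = 2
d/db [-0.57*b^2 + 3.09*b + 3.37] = 3.09 - 1.14*b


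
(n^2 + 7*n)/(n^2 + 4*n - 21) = n/(n - 3)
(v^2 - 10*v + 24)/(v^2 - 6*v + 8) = (v - 6)/(v - 2)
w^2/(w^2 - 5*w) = w/(w - 5)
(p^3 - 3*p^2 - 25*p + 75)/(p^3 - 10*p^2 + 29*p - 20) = (p^2 + 2*p - 15)/(p^2 - 5*p + 4)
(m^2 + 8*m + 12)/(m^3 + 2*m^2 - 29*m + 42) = (m^2 + 8*m + 12)/(m^3 + 2*m^2 - 29*m + 42)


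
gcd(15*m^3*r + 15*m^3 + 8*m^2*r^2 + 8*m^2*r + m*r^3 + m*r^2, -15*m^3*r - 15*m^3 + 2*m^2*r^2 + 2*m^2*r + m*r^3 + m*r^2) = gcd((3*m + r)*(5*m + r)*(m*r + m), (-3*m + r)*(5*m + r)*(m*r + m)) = 5*m^2*r + 5*m^2 + m*r^2 + m*r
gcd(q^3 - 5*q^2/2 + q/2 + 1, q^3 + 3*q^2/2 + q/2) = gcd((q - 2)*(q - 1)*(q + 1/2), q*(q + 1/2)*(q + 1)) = q + 1/2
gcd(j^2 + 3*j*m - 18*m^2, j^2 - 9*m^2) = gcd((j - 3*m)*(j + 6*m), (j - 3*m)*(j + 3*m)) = j - 3*m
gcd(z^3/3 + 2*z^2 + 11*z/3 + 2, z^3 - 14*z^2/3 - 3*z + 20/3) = 1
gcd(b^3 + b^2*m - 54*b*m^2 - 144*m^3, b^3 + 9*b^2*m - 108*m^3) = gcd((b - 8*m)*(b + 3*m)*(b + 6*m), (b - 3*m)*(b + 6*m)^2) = b + 6*m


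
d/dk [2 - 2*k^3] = -6*k^2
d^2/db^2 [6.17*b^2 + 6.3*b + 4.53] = 12.3400000000000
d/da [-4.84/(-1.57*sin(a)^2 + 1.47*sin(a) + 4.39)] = (7.1148 - 15.1976*sin(a))*cos(a)/(-1.57*sin(a)^2 + 1.47*sin(a) + 4.39)^2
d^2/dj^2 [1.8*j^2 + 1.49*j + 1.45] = 3.60000000000000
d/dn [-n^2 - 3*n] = -2*n - 3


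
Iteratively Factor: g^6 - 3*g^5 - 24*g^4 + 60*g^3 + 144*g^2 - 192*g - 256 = (g - 4)*(g^5 + g^4 - 20*g^3 - 20*g^2 + 64*g + 64) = (g - 4)*(g + 1)*(g^4 - 20*g^2 + 64) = (g - 4)*(g + 1)*(g + 4)*(g^3 - 4*g^2 - 4*g + 16) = (g - 4)*(g - 2)*(g + 1)*(g + 4)*(g^2 - 2*g - 8) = (g - 4)*(g - 2)*(g + 1)*(g + 2)*(g + 4)*(g - 4)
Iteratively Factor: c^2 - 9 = (c - 3)*(c + 3)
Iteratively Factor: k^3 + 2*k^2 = (k)*(k^2 + 2*k) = k*(k + 2)*(k)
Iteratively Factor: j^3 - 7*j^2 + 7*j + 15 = (j + 1)*(j^2 - 8*j + 15) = (j - 3)*(j + 1)*(j - 5)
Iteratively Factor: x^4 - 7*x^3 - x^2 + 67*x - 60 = (x - 5)*(x^3 - 2*x^2 - 11*x + 12) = (x - 5)*(x + 3)*(x^2 - 5*x + 4) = (x - 5)*(x - 4)*(x + 3)*(x - 1)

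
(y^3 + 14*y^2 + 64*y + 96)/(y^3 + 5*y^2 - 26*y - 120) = (y + 4)/(y - 5)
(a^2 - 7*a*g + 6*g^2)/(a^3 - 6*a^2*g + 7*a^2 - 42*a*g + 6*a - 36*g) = (a - g)/(a^2 + 7*a + 6)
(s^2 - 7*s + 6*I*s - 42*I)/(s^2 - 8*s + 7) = (s + 6*I)/(s - 1)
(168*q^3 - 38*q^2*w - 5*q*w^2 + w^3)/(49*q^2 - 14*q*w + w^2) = (24*q^2 - 2*q*w - w^2)/(7*q - w)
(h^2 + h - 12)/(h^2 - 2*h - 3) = (h + 4)/(h + 1)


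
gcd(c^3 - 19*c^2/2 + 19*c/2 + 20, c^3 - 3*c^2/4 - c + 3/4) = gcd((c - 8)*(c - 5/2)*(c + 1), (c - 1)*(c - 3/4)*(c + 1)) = c + 1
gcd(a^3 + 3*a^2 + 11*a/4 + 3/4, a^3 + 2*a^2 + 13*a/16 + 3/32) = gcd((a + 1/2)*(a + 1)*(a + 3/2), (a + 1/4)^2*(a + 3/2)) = a + 3/2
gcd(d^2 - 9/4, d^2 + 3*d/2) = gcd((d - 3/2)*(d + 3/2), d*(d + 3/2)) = d + 3/2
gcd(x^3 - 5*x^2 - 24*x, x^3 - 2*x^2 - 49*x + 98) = 1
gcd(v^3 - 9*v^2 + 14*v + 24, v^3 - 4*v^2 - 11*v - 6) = v^2 - 5*v - 6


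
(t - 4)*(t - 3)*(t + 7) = t^3 - 37*t + 84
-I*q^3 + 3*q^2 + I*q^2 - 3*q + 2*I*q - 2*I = (q - 1)*(q + 2*I)*(-I*q + 1)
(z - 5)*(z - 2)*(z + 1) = z^3 - 6*z^2 + 3*z + 10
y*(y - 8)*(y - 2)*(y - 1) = y^4 - 11*y^3 + 26*y^2 - 16*y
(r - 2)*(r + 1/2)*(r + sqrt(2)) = r^3 - 3*r^2/2 + sqrt(2)*r^2 - 3*sqrt(2)*r/2 - r - sqrt(2)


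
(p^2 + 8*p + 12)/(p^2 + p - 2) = (p + 6)/(p - 1)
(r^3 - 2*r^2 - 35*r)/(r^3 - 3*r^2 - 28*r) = (r + 5)/(r + 4)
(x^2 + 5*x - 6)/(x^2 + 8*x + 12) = (x - 1)/(x + 2)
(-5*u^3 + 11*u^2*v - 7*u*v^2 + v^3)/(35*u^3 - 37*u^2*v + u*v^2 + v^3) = (-u + v)/(7*u + v)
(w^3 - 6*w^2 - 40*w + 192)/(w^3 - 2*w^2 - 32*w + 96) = (w - 8)/(w - 4)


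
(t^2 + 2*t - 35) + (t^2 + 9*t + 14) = 2*t^2 + 11*t - 21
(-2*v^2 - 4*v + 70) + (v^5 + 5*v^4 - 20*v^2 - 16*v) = v^5 + 5*v^4 - 22*v^2 - 20*v + 70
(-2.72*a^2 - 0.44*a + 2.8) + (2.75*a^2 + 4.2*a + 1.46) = 0.0299999999999998*a^2 + 3.76*a + 4.26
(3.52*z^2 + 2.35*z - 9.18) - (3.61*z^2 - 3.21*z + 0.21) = -0.0899999999999999*z^2 + 5.56*z - 9.39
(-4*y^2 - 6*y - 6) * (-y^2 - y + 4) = 4*y^4 + 10*y^3 - 4*y^2 - 18*y - 24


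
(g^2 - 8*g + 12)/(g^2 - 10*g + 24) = (g - 2)/(g - 4)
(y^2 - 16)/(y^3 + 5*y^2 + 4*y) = (y - 4)/(y*(y + 1))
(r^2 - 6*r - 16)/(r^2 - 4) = (r - 8)/(r - 2)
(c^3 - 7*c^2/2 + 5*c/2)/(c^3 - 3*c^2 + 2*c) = (c - 5/2)/(c - 2)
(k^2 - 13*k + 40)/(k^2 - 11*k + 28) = (k^2 - 13*k + 40)/(k^2 - 11*k + 28)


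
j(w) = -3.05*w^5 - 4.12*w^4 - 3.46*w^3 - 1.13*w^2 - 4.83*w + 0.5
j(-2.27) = 120.55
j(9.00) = -209787.61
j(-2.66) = 270.38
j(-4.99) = 7308.23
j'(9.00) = -112935.12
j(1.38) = -47.62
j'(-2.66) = -525.57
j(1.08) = -20.48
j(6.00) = -29872.84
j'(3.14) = -2106.95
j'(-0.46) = -5.07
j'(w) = -15.25*w^4 - 16.48*w^3 - 10.38*w^2 - 2.26*w - 4.83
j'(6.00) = -23715.75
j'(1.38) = -126.33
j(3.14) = -1464.44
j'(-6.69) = -26067.27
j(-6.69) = 33637.85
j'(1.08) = -60.89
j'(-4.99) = -7659.58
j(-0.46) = 2.70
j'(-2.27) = -265.34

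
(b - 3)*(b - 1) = b^2 - 4*b + 3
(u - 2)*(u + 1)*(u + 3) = u^3 + 2*u^2 - 5*u - 6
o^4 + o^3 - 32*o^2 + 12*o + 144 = (o - 4)*(o - 3)*(o + 2)*(o + 6)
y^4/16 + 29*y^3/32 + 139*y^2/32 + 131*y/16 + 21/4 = (y/4 + 1/2)*(y/4 + 1)*(y + 3/2)*(y + 7)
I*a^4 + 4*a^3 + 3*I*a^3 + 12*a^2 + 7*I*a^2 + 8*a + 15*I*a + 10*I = (a + 2)*(a - 5*I)*(a + I)*(I*a + I)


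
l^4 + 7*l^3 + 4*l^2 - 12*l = l*(l - 1)*(l + 2)*(l + 6)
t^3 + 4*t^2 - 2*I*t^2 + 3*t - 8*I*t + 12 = (t + 4)*(t - 3*I)*(t + I)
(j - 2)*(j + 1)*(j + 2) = j^3 + j^2 - 4*j - 4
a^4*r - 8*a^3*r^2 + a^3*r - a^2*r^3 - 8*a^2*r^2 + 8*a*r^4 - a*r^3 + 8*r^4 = (a - 8*r)*(a - r)*(a + r)*(a*r + r)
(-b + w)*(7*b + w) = -7*b^2 + 6*b*w + w^2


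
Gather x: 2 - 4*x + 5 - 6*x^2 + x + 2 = -6*x^2 - 3*x + 9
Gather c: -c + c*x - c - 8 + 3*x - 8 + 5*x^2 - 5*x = c*(x - 2) + 5*x^2 - 2*x - 16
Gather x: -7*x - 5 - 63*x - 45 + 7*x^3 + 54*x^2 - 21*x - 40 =7*x^3 + 54*x^2 - 91*x - 90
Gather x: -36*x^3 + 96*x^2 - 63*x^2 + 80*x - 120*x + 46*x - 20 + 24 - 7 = -36*x^3 + 33*x^2 + 6*x - 3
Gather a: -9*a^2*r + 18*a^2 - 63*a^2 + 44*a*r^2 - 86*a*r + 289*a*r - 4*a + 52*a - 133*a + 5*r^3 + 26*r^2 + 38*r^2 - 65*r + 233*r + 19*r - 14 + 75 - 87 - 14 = a^2*(-9*r - 45) + a*(44*r^2 + 203*r - 85) + 5*r^3 + 64*r^2 + 187*r - 40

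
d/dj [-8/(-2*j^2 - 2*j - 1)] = 16*(-2*j - 1)/(2*j^2 + 2*j + 1)^2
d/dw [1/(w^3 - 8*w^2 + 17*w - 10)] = (-3*w^2 + 16*w - 17)/(w^3 - 8*w^2 + 17*w - 10)^2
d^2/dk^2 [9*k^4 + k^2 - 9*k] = 108*k^2 + 2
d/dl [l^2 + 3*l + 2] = 2*l + 3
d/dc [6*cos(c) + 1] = -6*sin(c)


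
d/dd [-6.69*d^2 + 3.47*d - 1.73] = 3.47 - 13.38*d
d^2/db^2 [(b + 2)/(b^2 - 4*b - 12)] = 2/(b^3 - 18*b^2 + 108*b - 216)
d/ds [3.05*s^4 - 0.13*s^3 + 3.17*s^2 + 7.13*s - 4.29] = 12.2*s^3 - 0.39*s^2 + 6.34*s + 7.13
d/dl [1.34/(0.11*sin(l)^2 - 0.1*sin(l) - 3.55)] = (0.134 - 0.2948*sin(l))*cos(l)/(-0.11*sin(l)^2 + 0.1*sin(l) + 3.55)^2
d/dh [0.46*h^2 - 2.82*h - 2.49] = 0.92*h - 2.82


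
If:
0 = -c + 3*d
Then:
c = 3*d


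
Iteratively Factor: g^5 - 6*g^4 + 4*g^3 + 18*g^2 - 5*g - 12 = (g - 1)*(g^4 - 5*g^3 - g^2 + 17*g + 12) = (g - 1)*(g + 1)*(g^3 - 6*g^2 + 5*g + 12) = (g - 1)*(g + 1)^2*(g^2 - 7*g + 12) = (g - 3)*(g - 1)*(g + 1)^2*(g - 4)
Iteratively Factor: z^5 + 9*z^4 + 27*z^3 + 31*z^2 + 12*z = (z + 3)*(z^4 + 6*z^3 + 9*z^2 + 4*z) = (z + 3)*(z + 4)*(z^3 + 2*z^2 + z) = z*(z + 3)*(z + 4)*(z^2 + 2*z + 1) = z*(z + 1)*(z + 3)*(z + 4)*(z + 1)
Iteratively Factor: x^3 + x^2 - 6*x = (x - 2)*(x^2 + 3*x) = (x - 2)*(x + 3)*(x)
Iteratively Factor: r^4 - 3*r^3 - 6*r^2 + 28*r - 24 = (r - 2)*(r^3 - r^2 - 8*r + 12) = (r - 2)^2*(r^2 + r - 6) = (r - 2)^2*(r + 3)*(r - 2)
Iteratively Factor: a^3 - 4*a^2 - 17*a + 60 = (a - 3)*(a^2 - a - 20) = (a - 3)*(a + 4)*(a - 5)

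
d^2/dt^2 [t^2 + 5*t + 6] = 2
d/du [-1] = 0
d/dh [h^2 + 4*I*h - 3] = 2*h + 4*I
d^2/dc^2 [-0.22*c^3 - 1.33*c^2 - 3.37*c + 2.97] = -1.32*c - 2.66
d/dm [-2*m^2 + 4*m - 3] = 4 - 4*m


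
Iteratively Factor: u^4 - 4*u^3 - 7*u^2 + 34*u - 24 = (u - 2)*(u^3 - 2*u^2 - 11*u + 12) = (u - 4)*(u - 2)*(u^2 + 2*u - 3) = (u - 4)*(u - 2)*(u + 3)*(u - 1)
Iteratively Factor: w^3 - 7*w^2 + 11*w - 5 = (w - 5)*(w^2 - 2*w + 1) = (w - 5)*(w - 1)*(w - 1)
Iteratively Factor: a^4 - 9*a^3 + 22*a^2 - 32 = (a + 1)*(a^3 - 10*a^2 + 32*a - 32) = (a - 4)*(a + 1)*(a^2 - 6*a + 8) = (a - 4)*(a - 2)*(a + 1)*(a - 4)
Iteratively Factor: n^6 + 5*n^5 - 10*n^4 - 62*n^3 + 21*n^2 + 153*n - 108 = (n - 1)*(n^5 + 6*n^4 - 4*n^3 - 66*n^2 - 45*n + 108) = (n - 1)^2*(n^4 + 7*n^3 + 3*n^2 - 63*n - 108) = (n - 3)*(n - 1)^2*(n^3 + 10*n^2 + 33*n + 36) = (n - 3)*(n - 1)^2*(n + 4)*(n^2 + 6*n + 9) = (n - 3)*(n - 1)^2*(n + 3)*(n + 4)*(n + 3)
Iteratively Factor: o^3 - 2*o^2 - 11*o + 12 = (o - 1)*(o^2 - o - 12) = (o - 1)*(o + 3)*(o - 4)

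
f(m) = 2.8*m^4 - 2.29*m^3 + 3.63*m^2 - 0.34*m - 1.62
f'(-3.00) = -386.35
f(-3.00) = 320.70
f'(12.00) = 18451.10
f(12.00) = 54620.70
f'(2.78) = 207.38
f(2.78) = 143.53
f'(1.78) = 53.98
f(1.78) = 24.47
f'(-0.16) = -1.72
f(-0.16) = -1.46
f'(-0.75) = -14.37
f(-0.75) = 2.53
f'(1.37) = 25.51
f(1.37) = 8.70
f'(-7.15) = -4497.35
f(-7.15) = 8341.27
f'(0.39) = 2.11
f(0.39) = -1.27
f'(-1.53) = -67.64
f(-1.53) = 30.94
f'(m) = 11.2*m^3 - 6.87*m^2 + 7.26*m - 0.34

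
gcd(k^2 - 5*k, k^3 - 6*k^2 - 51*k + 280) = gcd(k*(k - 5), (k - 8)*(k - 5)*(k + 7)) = k - 5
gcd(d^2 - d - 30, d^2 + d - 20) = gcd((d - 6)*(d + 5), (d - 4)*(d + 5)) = d + 5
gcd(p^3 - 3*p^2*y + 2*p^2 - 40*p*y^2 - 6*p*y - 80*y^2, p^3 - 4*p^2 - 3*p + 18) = p + 2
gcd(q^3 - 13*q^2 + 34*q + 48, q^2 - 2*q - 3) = q + 1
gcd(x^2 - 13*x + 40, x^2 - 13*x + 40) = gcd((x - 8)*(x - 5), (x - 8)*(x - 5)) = x^2 - 13*x + 40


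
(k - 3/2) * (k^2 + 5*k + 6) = k^3 + 7*k^2/2 - 3*k/2 - 9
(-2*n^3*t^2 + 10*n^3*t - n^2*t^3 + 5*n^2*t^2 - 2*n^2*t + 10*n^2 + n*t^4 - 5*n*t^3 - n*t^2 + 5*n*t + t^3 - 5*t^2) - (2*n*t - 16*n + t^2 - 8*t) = -2*n^3*t^2 + 10*n^3*t - n^2*t^3 + 5*n^2*t^2 - 2*n^2*t + 10*n^2 + n*t^4 - 5*n*t^3 - n*t^2 + 3*n*t + 16*n + t^3 - 6*t^2 + 8*t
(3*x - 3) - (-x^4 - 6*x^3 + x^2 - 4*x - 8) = x^4 + 6*x^3 - x^2 + 7*x + 5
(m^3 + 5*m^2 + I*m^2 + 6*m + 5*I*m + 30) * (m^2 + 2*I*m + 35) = m^5 + 5*m^4 + 3*I*m^4 + 39*m^3 + 15*I*m^3 + 195*m^2 + 47*I*m^2 + 210*m + 235*I*m + 1050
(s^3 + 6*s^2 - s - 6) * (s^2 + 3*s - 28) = s^5 + 9*s^4 - 11*s^3 - 177*s^2 + 10*s + 168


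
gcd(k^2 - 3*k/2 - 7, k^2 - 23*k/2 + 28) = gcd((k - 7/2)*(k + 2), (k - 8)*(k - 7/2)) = k - 7/2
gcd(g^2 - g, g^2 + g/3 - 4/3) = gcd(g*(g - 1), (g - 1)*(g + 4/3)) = g - 1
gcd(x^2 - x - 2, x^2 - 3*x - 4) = x + 1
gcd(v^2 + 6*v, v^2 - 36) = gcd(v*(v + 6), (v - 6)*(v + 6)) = v + 6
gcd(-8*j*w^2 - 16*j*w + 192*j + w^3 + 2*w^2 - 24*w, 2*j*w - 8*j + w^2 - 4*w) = w - 4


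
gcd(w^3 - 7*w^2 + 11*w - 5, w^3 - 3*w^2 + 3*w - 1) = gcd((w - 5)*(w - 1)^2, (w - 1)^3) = w^2 - 2*w + 1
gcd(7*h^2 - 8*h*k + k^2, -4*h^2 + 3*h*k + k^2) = h - k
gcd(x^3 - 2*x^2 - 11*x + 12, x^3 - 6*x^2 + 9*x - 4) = x^2 - 5*x + 4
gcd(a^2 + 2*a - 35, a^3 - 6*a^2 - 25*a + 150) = a - 5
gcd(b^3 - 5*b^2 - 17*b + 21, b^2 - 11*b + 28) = b - 7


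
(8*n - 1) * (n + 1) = 8*n^2 + 7*n - 1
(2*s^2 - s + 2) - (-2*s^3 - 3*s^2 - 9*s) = 2*s^3 + 5*s^2 + 8*s + 2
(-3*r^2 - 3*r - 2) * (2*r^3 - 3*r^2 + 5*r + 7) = -6*r^5 + 3*r^4 - 10*r^3 - 30*r^2 - 31*r - 14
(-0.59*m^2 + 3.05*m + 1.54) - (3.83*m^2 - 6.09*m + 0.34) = -4.42*m^2 + 9.14*m + 1.2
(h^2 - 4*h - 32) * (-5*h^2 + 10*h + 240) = -5*h^4 + 30*h^3 + 360*h^2 - 1280*h - 7680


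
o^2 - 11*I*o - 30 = (o - 6*I)*(o - 5*I)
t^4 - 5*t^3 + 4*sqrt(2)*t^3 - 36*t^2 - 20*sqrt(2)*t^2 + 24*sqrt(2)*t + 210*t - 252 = (t - 3)*(t - 2)*(t - 3*sqrt(2))*(t + 7*sqrt(2))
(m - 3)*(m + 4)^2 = m^3 + 5*m^2 - 8*m - 48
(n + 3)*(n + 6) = n^2 + 9*n + 18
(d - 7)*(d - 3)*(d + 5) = d^3 - 5*d^2 - 29*d + 105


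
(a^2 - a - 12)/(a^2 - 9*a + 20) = (a + 3)/(a - 5)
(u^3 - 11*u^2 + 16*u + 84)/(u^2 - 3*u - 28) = (u^2 - 4*u - 12)/(u + 4)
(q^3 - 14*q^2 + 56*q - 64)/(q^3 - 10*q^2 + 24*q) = (q^2 - 10*q + 16)/(q*(q - 6))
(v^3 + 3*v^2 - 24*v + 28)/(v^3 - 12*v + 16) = (v + 7)/(v + 4)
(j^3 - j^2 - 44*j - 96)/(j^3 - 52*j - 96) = (j^2 + 7*j + 12)/(j^2 + 8*j + 12)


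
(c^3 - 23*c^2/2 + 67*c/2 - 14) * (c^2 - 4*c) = c^5 - 31*c^4/2 + 159*c^3/2 - 148*c^2 + 56*c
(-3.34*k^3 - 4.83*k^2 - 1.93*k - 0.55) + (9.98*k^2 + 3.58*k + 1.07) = -3.34*k^3 + 5.15*k^2 + 1.65*k + 0.52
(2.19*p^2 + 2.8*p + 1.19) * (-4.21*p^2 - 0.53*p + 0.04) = -9.2199*p^4 - 12.9487*p^3 - 6.4063*p^2 - 0.5187*p + 0.0476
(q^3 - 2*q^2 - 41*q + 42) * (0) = 0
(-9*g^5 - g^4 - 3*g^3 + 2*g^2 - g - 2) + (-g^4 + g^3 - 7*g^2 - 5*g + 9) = -9*g^5 - 2*g^4 - 2*g^3 - 5*g^2 - 6*g + 7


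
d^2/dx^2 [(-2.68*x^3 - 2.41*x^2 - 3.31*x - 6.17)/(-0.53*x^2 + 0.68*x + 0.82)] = (-8.88178419700125e-16*x^5 + 4.44089209850063e-16*x^4 + 8.404606*x^3 + 25.649442*x^2 + 6.10134*x + 10.618636)/(0.148877*x^6 - 0.573036*x^5 + 0.0442020000000001*x^4 + 1.458736*x^3 - 0.0683880000000003*x^2 - 1.371696*x - 0.551368)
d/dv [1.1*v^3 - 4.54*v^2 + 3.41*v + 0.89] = 3.3*v^2 - 9.08*v + 3.41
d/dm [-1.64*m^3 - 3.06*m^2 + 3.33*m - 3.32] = -4.92*m^2 - 6.12*m + 3.33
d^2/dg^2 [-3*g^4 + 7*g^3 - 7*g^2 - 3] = -36*g^2 + 42*g - 14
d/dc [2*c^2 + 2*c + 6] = 4*c + 2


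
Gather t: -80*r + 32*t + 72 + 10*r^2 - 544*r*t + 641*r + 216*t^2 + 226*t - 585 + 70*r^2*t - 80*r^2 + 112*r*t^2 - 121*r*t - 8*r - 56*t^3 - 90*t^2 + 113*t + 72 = -70*r^2 + 553*r - 56*t^3 + t^2*(112*r + 126) + t*(70*r^2 - 665*r + 371) - 441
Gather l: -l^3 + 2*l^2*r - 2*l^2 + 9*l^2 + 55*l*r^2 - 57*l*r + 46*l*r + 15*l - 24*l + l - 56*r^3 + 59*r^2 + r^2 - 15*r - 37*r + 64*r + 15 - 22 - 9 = -l^3 + l^2*(2*r + 7) + l*(55*r^2 - 11*r - 8) - 56*r^3 + 60*r^2 + 12*r - 16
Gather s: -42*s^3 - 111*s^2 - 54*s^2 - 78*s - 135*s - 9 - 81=-42*s^3 - 165*s^2 - 213*s - 90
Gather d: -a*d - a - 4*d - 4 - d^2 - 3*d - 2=-a - d^2 + d*(-a - 7) - 6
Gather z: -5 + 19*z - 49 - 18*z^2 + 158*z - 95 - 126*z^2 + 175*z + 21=-144*z^2 + 352*z - 128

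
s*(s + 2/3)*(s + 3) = s^3 + 11*s^2/3 + 2*s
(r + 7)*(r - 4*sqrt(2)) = r^2 - 4*sqrt(2)*r + 7*r - 28*sqrt(2)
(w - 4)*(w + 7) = w^2 + 3*w - 28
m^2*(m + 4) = m^3 + 4*m^2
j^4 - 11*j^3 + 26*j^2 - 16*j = j*(j - 8)*(j - 2)*(j - 1)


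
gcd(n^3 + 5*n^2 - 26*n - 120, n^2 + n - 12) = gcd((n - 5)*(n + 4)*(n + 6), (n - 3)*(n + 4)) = n + 4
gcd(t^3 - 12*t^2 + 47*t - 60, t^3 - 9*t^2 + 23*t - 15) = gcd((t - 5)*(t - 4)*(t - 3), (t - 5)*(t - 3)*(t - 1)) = t^2 - 8*t + 15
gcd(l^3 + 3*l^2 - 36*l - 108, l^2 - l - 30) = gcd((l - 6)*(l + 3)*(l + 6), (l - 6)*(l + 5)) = l - 6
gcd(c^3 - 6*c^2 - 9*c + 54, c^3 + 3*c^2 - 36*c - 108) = c^2 - 3*c - 18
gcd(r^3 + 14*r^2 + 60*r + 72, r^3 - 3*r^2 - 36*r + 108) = r + 6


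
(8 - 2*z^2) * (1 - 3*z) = 6*z^3 - 2*z^2 - 24*z + 8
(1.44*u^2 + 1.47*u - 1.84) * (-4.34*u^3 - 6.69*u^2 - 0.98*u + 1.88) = -6.2496*u^5 - 16.0134*u^4 - 3.2599*u^3 + 13.5762*u^2 + 4.5668*u - 3.4592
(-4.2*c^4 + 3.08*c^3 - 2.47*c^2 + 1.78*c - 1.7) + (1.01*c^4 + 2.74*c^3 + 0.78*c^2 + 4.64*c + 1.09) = -3.19*c^4 + 5.82*c^3 - 1.69*c^2 + 6.42*c - 0.61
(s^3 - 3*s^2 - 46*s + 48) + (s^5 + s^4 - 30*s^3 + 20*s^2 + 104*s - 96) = s^5 + s^4 - 29*s^3 + 17*s^2 + 58*s - 48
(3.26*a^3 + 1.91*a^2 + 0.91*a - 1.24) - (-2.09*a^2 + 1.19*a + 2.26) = 3.26*a^3 + 4.0*a^2 - 0.28*a - 3.5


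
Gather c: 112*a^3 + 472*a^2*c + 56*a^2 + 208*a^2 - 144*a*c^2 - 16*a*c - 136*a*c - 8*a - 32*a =112*a^3 + 264*a^2 - 144*a*c^2 - 40*a + c*(472*a^2 - 152*a)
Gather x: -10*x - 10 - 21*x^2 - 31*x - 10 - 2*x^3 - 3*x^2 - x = -2*x^3 - 24*x^2 - 42*x - 20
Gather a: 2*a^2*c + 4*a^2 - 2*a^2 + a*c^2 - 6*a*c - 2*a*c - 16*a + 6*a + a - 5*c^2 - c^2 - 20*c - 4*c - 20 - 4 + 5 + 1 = a^2*(2*c + 2) + a*(c^2 - 8*c - 9) - 6*c^2 - 24*c - 18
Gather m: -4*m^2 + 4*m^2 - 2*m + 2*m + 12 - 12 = 0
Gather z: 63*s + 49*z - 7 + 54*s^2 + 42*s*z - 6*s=54*s^2 + 57*s + z*(42*s + 49) - 7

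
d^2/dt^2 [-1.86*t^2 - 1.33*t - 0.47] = -3.72000000000000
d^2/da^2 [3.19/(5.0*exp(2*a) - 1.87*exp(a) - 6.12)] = ((5.9653 - 63.8*exp(a))*(-5.0*exp(2*a) + 1.87*exp(a) + 6.12) - 3.19*(10.0*exp(a) - 1.87)*(20.0*exp(a) - 3.74)*exp(a))*exp(a)/(-5.0*exp(2*a) + 1.87*exp(a) + 6.12)^3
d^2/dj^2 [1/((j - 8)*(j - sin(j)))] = ((1 - cos(j))*(j - sin(j))*(2*j - 16) - (j - 8)^2*(j - sin(j))*sin(j) + 2*(j - 8)^2*(cos(j) - 1)^2 + 2*(j - sin(j))^2)/((j - 8)^3*(j - sin(j))^3)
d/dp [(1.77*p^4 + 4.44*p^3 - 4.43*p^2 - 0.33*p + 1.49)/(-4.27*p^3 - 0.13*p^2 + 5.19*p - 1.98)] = (-7.5579*p^6 - 0.4602*p^5 + 8.0656*p^4 + 29.2506*p^3 - 30.3213*p^2 + 17.9302*p - 7.0797)/(18.2329*p^6 + 1.1102*p^5 - 44.3057*p^4 + 15.5598*p^3 + 27.4509*p^2 - 20.5524*p + 3.9204)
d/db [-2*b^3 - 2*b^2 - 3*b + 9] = -6*b^2 - 4*b - 3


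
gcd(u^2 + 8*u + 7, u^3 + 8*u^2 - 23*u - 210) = u + 7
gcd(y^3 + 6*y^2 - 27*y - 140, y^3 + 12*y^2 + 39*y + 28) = y^2 + 11*y + 28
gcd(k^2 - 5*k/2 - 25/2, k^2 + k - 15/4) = k + 5/2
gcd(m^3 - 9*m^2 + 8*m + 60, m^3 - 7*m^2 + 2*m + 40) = m^2 - 3*m - 10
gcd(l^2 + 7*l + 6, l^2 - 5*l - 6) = l + 1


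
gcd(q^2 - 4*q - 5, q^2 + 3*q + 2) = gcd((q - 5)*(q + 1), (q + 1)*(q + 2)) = q + 1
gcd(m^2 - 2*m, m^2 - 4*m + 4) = m - 2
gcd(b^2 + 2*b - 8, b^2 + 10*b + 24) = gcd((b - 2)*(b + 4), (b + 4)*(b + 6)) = b + 4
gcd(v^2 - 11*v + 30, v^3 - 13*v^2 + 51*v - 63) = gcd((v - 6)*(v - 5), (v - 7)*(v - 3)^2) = 1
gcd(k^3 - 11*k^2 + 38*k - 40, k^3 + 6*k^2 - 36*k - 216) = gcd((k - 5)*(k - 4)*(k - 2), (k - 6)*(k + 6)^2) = 1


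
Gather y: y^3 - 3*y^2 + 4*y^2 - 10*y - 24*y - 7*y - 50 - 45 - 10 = y^3 + y^2 - 41*y - 105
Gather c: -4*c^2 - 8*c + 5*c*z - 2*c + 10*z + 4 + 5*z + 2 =-4*c^2 + c*(5*z - 10) + 15*z + 6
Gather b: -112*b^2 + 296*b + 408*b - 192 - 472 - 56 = -112*b^2 + 704*b - 720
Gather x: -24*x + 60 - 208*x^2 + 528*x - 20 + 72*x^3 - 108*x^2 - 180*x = 72*x^3 - 316*x^2 + 324*x + 40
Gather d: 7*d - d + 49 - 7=6*d + 42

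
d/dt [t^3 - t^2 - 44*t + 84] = 3*t^2 - 2*t - 44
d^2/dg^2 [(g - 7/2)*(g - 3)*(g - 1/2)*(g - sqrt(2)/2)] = 12*g^2 - 42*g - 3*sqrt(2)*g + 7*sqrt(2) + 55/2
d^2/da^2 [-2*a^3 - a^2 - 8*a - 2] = -12*a - 2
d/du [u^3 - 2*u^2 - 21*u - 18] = 3*u^2 - 4*u - 21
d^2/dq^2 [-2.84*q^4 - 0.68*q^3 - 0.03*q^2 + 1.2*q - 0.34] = -34.08*q^2 - 4.08*q - 0.06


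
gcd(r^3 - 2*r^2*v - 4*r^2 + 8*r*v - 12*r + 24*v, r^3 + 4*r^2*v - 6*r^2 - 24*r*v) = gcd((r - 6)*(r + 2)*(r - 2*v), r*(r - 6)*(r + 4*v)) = r - 6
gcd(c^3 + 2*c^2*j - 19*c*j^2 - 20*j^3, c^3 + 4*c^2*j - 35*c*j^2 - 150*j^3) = c + 5*j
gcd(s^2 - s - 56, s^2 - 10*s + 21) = 1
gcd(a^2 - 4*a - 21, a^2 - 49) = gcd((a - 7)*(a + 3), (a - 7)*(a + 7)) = a - 7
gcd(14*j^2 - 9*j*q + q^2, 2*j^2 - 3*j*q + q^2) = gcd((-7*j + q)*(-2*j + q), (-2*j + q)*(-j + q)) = -2*j + q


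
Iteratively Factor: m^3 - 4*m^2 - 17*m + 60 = (m + 4)*(m^2 - 8*m + 15) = (m - 3)*(m + 4)*(m - 5)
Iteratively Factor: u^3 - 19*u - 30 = (u - 5)*(u^2 + 5*u + 6) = (u - 5)*(u + 2)*(u + 3)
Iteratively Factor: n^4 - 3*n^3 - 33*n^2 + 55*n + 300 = (n + 3)*(n^3 - 6*n^2 - 15*n + 100) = (n + 3)*(n + 4)*(n^2 - 10*n + 25) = (n - 5)*(n + 3)*(n + 4)*(n - 5)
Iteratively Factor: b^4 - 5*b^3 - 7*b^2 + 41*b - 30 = (b - 1)*(b^3 - 4*b^2 - 11*b + 30) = (b - 2)*(b - 1)*(b^2 - 2*b - 15) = (b - 2)*(b - 1)*(b + 3)*(b - 5)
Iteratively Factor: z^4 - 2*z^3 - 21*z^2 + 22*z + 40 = (z + 4)*(z^3 - 6*z^2 + 3*z + 10) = (z - 5)*(z + 4)*(z^2 - z - 2) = (z - 5)*(z + 1)*(z + 4)*(z - 2)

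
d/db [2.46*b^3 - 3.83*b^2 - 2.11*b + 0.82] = 7.38*b^2 - 7.66*b - 2.11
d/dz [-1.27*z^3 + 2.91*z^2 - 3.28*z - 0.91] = -3.81*z^2 + 5.82*z - 3.28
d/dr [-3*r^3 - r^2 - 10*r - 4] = -9*r^2 - 2*r - 10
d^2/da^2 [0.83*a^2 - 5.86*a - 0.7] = 1.66000000000000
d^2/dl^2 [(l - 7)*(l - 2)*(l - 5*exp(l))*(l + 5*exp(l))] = -100*l^2*exp(2*l) + 12*l^2 + 700*l*exp(2*l) - 54*l - 550*exp(2*l) + 28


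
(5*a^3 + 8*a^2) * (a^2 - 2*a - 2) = 5*a^5 - 2*a^4 - 26*a^3 - 16*a^2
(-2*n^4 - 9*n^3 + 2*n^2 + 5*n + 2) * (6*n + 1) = -12*n^5 - 56*n^4 + 3*n^3 + 32*n^2 + 17*n + 2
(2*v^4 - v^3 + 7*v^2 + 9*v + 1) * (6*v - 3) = 12*v^5 - 12*v^4 + 45*v^3 + 33*v^2 - 21*v - 3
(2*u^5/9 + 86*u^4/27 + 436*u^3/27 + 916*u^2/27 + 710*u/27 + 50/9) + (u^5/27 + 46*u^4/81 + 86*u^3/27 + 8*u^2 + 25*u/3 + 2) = 7*u^5/27 + 304*u^4/81 + 58*u^3/3 + 1132*u^2/27 + 935*u/27 + 68/9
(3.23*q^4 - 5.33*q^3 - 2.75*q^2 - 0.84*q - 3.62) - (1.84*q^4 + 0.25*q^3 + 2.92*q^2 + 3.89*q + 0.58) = 1.39*q^4 - 5.58*q^3 - 5.67*q^2 - 4.73*q - 4.2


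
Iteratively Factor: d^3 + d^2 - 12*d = (d)*(d^2 + d - 12) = d*(d + 4)*(d - 3)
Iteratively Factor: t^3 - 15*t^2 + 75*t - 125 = (t - 5)*(t^2 - 10*t + 25) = (t - 5)^2*(t - 5)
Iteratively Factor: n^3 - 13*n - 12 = (n + 3)*(n^2 - 3*n - 4) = (n + 1)*(n + 3)*(n - 4)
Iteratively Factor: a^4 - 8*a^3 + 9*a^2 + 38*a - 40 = (a - 5)*(a^3 - 3*a^2 - 6*a + 8) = (a - 5)*(a - 1)*(a^2 - 2*a - 8) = (a - 5)*(a - 4)*(a - 1)*(a + 2)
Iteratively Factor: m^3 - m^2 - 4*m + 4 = (m - 1)*(m^2 - 4) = (m - 1)*(m + 2)*(m - 2)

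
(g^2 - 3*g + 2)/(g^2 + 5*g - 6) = (g - 2)/(g + 6)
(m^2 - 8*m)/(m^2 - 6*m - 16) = m/(m + 2)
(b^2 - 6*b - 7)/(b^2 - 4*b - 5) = (b - 7)/(b - 5)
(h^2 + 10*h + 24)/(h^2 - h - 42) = (h + 4)/(h - 7)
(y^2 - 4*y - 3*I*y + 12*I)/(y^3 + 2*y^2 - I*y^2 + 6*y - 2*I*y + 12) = (y - 4)/(y^2 + 2*y*(1 + I) + 4*I)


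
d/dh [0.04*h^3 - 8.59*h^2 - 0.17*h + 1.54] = 0.12*h^2 - 17.18*h - 0.17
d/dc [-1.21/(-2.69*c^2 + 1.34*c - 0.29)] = (1.6214 - 6.5098*c)/(2.69*c^2 - 1.34*c + 0.29)^2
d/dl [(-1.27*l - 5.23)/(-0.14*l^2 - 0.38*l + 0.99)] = (0.1778*l^2 + 0.4826*l - (0.28*l + 0.38)*(1.27*l + 5.23) - 1.2573)/(0.14*l^2 + 0.38*l - 0.99)^2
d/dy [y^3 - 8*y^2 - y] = 3*y^2 - 16*y - 1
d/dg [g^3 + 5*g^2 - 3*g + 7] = 3*g^2 + 10*g - 3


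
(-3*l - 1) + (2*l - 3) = -l - 4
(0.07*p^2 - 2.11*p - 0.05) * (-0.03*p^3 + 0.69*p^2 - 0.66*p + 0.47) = -0.0021*p^5 + 0.1116*p^4 - 1.5006*p^3 + 1.391*p^2 - 0.9587*p - 0.0235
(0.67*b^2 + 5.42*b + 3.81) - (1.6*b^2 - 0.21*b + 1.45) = -0.93*b^2 + 5.63*b + 2.36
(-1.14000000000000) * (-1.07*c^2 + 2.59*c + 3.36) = 1.2198*c^2 - 2.9526*c - 3.8304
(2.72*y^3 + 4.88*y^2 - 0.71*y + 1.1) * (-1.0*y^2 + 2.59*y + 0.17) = -2.72*y^5 + 2.1648*y^4 + 13.8116*y^3 - 2.1093*y^2 + 2.7283*y + 0.187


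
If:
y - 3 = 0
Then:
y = 3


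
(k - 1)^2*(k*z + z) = k^3*z - k^2*z - k*z + z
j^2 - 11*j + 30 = (j - 6)*(j - 5)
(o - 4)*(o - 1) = o^2 - 5*o + 4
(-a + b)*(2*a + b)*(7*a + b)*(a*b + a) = -14*a^4*b - 14*a^4 + 5*a^3*b^2 + 5*a^3*b + 8*a^2*b^3 + 8*a^2*b^2 + a*b^4 + a*b^3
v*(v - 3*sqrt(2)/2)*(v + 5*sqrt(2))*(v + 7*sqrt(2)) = v^4 + 21*sqrt(2)*v^3/2 + 34*v^2 - 105*sqrt(2)*v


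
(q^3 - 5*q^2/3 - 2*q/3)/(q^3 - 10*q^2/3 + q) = (3*q^2 - 5*q - 2)/(3*q^2 - 10*q + 3)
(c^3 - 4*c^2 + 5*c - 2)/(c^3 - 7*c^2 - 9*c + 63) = (c^3 - 4*c^2 + 5*c - 2)/(c^3 - 7*c^2 - 9*c + 63)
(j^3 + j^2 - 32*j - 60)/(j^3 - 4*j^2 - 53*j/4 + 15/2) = 4*(j^2 + 7*j + 10)/(4*j^2 + 8*j - 5)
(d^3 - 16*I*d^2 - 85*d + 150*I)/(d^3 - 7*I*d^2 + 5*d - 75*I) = (d - 6*I)/(d + 3*I)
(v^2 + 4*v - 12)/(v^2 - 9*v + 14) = (v + 6)/(v - 7)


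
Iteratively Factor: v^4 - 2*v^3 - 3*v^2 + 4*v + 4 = (v + 1)*(v^3 - 3*v^2 + 4) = (v - 2)*(v + 1)*(v^2 - v - 2) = (v - 2)*(v + 1)^2*(v - 2)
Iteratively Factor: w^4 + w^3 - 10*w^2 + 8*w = (w - 1)*(w^3 + 2*w^2 - 8*w) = (w - 2)*(w - 1)*(w^2 + 4*w) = w*(w - 2)*(w - 1)*(w + 4)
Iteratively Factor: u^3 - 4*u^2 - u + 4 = (u + 1)*(u^2 - 5*u + 4) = (u - 1)*(u + 1)*(u - 4)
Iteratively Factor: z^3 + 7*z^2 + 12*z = (z)*(z^2 + 7*z + 12) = z*(z + 3)*(z + 4)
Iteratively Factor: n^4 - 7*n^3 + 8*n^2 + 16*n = (n - 4)*(n^3 - 3*n^2 - 4*n) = n*(n - 4)*(n^2 - 3*n - 4) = n*(n - 4)*(n + 1)*(n - 4)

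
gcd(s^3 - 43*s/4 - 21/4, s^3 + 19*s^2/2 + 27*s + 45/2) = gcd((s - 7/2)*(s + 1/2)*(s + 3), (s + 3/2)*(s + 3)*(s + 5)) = s + 3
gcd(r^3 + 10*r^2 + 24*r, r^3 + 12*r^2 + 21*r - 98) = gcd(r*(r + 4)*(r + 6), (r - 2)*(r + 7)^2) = 1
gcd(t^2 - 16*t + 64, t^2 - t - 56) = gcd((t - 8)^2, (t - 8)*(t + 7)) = t - 8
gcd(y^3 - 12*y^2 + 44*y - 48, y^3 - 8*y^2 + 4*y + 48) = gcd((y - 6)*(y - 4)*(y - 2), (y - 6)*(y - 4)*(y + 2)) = y^2 - 10*y + 24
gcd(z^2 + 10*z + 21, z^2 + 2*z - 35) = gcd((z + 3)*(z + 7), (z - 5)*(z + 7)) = z + 7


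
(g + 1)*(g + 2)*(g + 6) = g^3 + 9*g^2 + 20*g + 12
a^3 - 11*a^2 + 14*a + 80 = (a - 8)*(a - 5)*(a + 2)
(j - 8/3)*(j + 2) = j^2 - 2*j/3 - 16/3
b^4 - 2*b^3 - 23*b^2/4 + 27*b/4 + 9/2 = (b - 3)*(b - 3/2)*(b + 1/2)*(b + 2)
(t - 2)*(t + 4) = t^2 + 2*t - 8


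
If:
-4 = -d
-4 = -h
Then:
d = 4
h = 4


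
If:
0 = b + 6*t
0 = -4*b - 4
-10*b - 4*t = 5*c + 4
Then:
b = -1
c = 16/15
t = 1/6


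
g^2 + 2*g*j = g*(g + 2*j)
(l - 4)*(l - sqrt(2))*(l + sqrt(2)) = l^3 - 4*l^2 - 2*l + 8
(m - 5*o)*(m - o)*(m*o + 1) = m^3*o - 6*m^2*o^2 + m^2 + 5*m*o^3 - 6*m*o + 5*o^2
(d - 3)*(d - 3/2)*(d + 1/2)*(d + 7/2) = d^4 - d^3/2 - 47*d^2/4 + 81*d/8 + 63/8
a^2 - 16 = (a - 4)*(a + 4)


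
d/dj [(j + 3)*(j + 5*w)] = 2*j + 5*w + 3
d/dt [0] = 0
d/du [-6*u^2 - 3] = -12*u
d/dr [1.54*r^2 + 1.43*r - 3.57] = 3.08*r + 1.43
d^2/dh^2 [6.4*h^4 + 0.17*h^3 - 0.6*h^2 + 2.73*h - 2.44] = 76.8*h^2 + 1.02*h - 1.2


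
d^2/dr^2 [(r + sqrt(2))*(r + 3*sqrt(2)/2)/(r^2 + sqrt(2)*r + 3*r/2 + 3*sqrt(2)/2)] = 24*(-r^3 + sqrt(2)*r^3 - 3*sqrt(2)*r^2 + 6*r^2 - 6*r + 6*sqrt(2)*r - 2*sqrt(2) + 4)/(8*r^6 + 24*sqrt(2)*r^5 + 36*r^5 + 102*r^4 + 108*sqrt(2)*r^4 + 243*r^3 + 178*sqrt(2)*r^3 + 153*sqrt(2)*r^2 + 324*r^2 + 108*sqrt(2)*r + 162*r + 54*sqrt(2))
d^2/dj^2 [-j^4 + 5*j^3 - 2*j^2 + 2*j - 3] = -12*j^2 + 30*j - 4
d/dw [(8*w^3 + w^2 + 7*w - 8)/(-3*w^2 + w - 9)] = (-24*w^4 + 16*w^3 - 194*w^2 - 66*w - 55)/(9*w^4 - 6*w^3 + 55*w^2 - 18*w + 81)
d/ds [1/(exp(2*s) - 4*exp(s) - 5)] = 2*(2 - exp(s))*exp(s)/(-exp(2*s) + 4*exp(s) + 5)^2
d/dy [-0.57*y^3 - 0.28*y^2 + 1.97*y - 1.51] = -1.71*y^2 - 0.56*y + 1.97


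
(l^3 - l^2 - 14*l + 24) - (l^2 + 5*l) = l^3 - 2*l^2 - 19*l + 24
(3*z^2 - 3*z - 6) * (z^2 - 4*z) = 3*z^4 - 15*z^3 + 6*z^2 + 24*z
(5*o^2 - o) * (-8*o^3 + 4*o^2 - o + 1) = -40*o^5 + 28*o^4 - 9*o^3 + 6*o^2 - o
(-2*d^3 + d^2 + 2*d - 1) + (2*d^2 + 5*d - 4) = -2*d^3 + 3*d^2 + 7*d - 5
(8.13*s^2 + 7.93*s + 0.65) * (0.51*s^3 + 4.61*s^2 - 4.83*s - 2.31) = 4.1463*s^5 + 41.5236*s^4 - 2.37910000000001*s^3 - 54.0857*s^2 - 21.4578*s - 1.5015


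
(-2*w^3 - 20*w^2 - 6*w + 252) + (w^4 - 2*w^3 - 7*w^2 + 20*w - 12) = w^4 - 4*w^3 - 27*w^2 + 14*w + 240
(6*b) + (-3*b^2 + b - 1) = -3*b^2 + 7*b - 1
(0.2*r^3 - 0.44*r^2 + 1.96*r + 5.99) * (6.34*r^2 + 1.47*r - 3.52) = 1.268*r^5 - 2.4956*r^4 + 11.0756*r^3 + 42.4066*r^2 + 1.9061*r - 21.0848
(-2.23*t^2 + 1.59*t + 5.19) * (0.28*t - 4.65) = -0.6244*t^3 + 10.8147*t^2 - 5.9403*t - 24.1335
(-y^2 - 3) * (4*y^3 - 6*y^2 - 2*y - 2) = -4*y^5 + 6*y^4 - 10*y^3 + 20*y^2 + 6*y + 6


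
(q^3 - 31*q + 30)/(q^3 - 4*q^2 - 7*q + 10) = (q + 6)/(q + 2)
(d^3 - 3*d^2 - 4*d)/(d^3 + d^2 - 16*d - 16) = d/(d + 4)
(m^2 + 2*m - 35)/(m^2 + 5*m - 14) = (m - 5)/(m - 2)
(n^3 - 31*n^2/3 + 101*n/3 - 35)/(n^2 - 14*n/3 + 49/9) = 3*(n^2 - 8*n + 15)/(3*n - 7)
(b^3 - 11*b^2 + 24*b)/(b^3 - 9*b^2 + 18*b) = (b - 8)/(b - 6)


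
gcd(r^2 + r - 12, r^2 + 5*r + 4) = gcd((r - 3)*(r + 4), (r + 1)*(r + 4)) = r + 4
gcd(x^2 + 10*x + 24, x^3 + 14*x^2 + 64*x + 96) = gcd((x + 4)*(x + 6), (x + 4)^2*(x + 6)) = x^2 + 10*x + 24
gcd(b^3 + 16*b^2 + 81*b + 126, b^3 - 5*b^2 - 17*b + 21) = b + 3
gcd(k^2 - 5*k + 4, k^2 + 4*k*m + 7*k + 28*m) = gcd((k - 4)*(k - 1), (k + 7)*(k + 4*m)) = 1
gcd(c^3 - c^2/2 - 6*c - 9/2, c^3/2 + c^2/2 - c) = 1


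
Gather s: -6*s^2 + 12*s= -6*s^2 + 12*s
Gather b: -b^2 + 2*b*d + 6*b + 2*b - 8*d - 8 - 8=-b^2 + b*(2*d + 8) - 8*d - 16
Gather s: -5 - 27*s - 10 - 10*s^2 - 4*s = -10*s^2 - 31*s - 15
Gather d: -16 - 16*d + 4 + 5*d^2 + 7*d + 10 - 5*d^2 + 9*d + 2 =0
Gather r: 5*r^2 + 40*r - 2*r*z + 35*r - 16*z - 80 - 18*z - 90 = 5*r^2 + r*(75 - 2*z) - 34*z - 170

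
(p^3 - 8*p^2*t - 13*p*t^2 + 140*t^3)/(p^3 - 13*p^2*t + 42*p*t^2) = (p^2 - p*t - 20*t^2)/(p*(p - 6*t))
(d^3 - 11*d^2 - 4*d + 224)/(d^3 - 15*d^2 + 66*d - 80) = (d^2 - 3*d - 28)/(d^2 - 7*d + 10)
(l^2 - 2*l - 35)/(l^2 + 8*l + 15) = (l - 7)/(l + 3)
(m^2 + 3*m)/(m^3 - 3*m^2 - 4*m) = (m + 3)/(m^2 - 3*m - 4)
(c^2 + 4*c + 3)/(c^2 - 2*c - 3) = (c + 3)/(c - 3)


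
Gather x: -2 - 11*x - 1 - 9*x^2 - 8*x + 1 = -9*x^2 - 19*x - 2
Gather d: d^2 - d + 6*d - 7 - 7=d^2 + 5*d - 14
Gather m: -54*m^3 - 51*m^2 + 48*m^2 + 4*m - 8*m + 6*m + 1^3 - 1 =-54*m^3 - 3*m^2 + 2*m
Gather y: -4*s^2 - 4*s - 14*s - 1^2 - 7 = -4*s^2 - 18*s - 8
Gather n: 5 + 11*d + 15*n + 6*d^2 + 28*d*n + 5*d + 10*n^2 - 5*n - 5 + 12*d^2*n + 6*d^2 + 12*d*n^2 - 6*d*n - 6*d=12*d^2 + 10*d + n^2*(12*d + 10) + n*(12*d^2 + 22*d + 10)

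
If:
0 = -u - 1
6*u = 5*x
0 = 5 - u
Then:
No Solution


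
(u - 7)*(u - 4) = u^2 - 11*u + 28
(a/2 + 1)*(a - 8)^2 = a^3/2 - 7*a^2 + 16*a + 64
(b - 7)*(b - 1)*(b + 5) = b^3 - 3*b^2 - 33*b + 35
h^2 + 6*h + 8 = (h + 2)*(h + 4)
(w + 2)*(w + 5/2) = w^2 + 9*w/2 + 5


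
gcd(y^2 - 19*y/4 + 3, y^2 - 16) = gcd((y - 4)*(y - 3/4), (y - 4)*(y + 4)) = y - 4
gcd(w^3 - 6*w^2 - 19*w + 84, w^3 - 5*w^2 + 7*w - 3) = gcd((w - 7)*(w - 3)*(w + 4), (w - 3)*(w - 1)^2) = w - 3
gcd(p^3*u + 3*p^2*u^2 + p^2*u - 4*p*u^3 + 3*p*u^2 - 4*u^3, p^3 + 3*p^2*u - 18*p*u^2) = 1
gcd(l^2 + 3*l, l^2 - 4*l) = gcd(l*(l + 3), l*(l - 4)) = l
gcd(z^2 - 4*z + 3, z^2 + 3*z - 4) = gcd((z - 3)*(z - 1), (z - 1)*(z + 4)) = z - 1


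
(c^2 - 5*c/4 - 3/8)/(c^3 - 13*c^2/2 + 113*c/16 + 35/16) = 2*(2*c - 3)/(4*c^2 - 27*c + 35)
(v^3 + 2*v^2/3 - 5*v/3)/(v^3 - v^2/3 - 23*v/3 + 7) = v*(3*v + 5)/(3*v^2 + 2*v - 21)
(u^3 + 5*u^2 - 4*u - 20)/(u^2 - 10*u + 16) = (u^2 + 7*u + 10)/(u - 8)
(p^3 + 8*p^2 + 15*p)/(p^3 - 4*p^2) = (p^2 + 8*p + 15)/(p*(p - 4))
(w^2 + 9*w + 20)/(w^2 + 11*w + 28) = (w + 5)/(w + 7)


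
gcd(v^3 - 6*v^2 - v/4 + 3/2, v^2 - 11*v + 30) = v - 6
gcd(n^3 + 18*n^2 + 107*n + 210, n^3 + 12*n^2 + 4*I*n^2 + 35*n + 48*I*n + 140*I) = n^2 + 12*n + 35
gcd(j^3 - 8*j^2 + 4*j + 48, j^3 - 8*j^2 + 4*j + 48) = j^3 - 8*j^2 + 4*j + 48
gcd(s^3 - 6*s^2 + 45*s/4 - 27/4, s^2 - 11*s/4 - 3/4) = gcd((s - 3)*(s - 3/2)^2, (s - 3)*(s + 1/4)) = s - 3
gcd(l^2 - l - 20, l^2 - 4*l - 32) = l + 4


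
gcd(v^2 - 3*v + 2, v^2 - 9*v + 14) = v - 2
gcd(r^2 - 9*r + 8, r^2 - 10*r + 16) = r - 8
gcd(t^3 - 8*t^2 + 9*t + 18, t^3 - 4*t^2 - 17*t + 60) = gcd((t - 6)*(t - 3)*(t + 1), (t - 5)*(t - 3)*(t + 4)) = t - 3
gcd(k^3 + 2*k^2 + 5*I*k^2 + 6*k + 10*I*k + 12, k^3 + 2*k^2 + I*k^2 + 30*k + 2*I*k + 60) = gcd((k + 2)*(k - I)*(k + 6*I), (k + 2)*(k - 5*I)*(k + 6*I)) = k^2 + k*(2 + 6*I) + 12*I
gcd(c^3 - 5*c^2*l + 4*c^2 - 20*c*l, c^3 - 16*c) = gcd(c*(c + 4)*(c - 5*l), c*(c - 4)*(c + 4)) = c^2 + 4*c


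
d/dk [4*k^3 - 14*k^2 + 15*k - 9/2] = 12*k^2 - 28*k + 15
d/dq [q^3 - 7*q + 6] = 3*q^2 - 7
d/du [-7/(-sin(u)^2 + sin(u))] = 7*(-2/tan(u) + cos(u)/sin(u)^2)/(sin(u) - 1)^2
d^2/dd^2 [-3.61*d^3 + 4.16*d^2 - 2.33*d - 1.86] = 8.32 - 21.66*d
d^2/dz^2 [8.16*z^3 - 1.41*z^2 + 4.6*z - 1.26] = 48.96*z - 2.82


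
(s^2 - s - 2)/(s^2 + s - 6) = (s + 1)/(s + 3)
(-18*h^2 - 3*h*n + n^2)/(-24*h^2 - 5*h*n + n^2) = (6*h - n)/(8*h - n)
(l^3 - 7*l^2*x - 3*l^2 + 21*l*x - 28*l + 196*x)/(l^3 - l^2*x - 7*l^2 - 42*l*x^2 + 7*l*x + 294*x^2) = (l + 4)/(l + 6*x)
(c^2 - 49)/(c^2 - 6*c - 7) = (c + 7)/(c + 1)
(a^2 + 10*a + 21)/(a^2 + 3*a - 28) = (a + 3)/(a - 4)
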